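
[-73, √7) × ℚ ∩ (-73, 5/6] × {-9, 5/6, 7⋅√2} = (-73, 5/6] × {-9, 5/6}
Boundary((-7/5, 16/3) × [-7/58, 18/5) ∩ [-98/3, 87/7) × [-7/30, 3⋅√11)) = ({-7/5, 16/3} × [-7/58, 18/5]) ∪ ([-7/5, 16/3] × {-7/58, 18/5})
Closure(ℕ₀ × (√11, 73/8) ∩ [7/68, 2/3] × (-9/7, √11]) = ∅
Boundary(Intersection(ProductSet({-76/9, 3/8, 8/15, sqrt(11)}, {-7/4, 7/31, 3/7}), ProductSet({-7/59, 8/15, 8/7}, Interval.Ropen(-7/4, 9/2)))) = ProductSet({8/15}, {-7/4, 7/31, 3/7})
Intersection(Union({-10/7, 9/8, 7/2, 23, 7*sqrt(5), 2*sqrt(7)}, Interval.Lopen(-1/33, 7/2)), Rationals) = Union({-10/7, 23}, Intersection(Interval.Lopen(-1/33, 7/2), Rationals))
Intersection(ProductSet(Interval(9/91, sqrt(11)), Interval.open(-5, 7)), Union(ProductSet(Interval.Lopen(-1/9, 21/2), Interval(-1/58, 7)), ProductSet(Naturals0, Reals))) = Union(ProductSet(Interval(9/91, sqrt(11)), Interval.Ropen(-1/58, 7)), ProductSet(Range(1, 4, 1), Interval.open(-5, 7)))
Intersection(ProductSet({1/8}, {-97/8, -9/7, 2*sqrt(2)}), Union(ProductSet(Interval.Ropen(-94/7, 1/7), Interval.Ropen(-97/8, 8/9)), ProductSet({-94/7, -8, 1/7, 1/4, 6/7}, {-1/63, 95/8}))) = ProductSet({1/8}, {-97/8, -9/7})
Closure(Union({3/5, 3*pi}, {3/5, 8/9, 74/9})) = {3/5, 8/9, 74/9, 3*pi}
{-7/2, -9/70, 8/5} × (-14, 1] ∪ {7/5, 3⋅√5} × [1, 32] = ({-7/2, -9/70, 8/5} × (-14, 1]) ∪ ({7/5, 3⋅√5} × [1, 32])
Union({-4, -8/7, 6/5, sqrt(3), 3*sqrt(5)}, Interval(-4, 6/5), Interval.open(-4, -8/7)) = Union({sqrt(3), 3*sqrt(5)}, Interval(-4, 6/5))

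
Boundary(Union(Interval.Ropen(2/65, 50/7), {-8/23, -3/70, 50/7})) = {-8/23, -3/70, 2/65, 50/7}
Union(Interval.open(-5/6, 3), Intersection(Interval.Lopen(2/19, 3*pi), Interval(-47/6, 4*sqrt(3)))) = Interval.Lopen(-5/6, 4*sqrt(3))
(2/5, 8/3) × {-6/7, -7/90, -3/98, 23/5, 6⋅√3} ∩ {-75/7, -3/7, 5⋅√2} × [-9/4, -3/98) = ∅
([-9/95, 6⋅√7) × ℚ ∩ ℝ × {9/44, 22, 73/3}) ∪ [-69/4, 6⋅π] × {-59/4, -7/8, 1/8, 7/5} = ([-69/4, 6⋅π] × {-59/4, -7/8, 1/8, 7/5}) ∪ ([-9/95, 6⋅√7) × {9/44, 22, 73/3})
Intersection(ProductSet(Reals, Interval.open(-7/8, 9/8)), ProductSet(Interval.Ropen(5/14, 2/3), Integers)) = ProductSet(Interval.Ropen(5/14, 2/3), Range(0, 2, 1))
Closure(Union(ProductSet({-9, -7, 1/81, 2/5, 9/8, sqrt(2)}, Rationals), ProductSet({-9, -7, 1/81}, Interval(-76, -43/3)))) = ProductSet({-9, -7, 1/81, 2/5, 9/8, sqrt(2)}, Reals)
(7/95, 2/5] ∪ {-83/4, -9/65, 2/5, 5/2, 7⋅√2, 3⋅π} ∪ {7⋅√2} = {-83/4, -9/65, 5/2, 7⋅√2, 3⋅π} ∪ (7/95, 2/5]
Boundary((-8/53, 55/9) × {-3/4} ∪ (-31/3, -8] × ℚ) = ([-31/3, -8] × ℝ) ∪ ([-8/53, 55/9] × {-3/4})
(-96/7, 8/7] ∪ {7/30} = (-96/7, 8/7]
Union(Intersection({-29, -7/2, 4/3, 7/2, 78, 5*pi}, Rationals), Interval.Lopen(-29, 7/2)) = Union({78}, Interval(-29, 7/2))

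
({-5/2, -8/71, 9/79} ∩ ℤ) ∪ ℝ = ℝ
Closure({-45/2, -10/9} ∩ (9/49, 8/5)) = ∅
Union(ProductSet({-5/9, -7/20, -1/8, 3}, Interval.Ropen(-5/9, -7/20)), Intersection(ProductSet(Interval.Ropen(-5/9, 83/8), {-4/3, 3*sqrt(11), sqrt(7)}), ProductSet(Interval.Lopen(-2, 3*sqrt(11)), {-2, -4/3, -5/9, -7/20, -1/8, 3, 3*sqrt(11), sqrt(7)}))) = Union(ProductSet({-5/9, -7/20, -1/8, 3}, Interval.Ropen(-5/9, -7/20)), ProductSet(Interval(-5/9, 3*sqrt(11)), {-4/3, 3*sqrt(11), sqrt(7)}))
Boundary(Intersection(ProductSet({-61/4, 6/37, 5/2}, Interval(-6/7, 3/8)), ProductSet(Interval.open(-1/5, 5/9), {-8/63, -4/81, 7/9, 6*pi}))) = ProductSet({6/37}, {-8/63, -4/81})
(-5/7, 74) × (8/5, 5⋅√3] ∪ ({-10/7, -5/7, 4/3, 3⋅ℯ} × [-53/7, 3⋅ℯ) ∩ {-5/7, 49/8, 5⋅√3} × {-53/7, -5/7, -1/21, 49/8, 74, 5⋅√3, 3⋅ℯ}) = ({-5/7} × {-53/7, -5/7, -1/21, 49/8}) ∪ ((-5/7, 74) × (8/5, 5⋅√3])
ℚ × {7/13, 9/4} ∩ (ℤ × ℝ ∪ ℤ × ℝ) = ℤ × {7/13, 9/4}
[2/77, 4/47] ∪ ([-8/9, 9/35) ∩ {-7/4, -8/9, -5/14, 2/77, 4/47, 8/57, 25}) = {-8/9, -5/14, 8/57} ∪ [2/77, 4/47]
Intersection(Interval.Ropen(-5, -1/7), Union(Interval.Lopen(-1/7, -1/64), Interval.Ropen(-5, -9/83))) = Interval.Ropen(-5, -1/7)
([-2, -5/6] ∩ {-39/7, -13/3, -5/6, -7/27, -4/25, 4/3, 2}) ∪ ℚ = ℚ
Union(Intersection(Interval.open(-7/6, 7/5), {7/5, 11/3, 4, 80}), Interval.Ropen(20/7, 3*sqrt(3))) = Interval.Ropen(20/7, 3*sqrt(3))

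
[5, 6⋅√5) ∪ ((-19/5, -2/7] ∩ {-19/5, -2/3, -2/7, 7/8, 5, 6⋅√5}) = {-2/3, -2/7} ∪ [5, 6⋅√5)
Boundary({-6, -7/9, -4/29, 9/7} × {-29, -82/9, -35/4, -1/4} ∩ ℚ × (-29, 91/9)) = {-6, -7/9, -4/29, 9/7} × {-82/9, -35/4, -1/4}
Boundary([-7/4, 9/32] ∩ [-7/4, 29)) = {-7/4, 9/32}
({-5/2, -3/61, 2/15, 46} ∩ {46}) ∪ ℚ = ℚ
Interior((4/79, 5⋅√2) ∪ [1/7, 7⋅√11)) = (4/79, 7⋅√11)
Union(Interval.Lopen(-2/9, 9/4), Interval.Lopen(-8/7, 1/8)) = Interval.Lopen(-8/7, 9/4)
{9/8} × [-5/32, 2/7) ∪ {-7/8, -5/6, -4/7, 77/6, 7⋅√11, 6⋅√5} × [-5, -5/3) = ({9/8} × [-5/32, 2/7)) ∪ ({-7/8, -5/6, -4/7, 77/6, 7⋅√11, 6⋅√5} × [-5, -5/3))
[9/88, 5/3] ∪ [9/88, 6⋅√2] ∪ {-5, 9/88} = {-5} ∪ [9/88, 6⋅√2]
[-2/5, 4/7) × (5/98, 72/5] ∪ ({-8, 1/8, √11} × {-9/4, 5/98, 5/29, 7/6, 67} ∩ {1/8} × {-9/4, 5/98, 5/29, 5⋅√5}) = ({1/8} × {-9/4, 5/98, 5/29}) ∪ ([-2/5, 4/7) × (5/98, 72/5])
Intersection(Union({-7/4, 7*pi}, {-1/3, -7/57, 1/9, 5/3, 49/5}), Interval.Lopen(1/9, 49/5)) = {5/3, 49/5}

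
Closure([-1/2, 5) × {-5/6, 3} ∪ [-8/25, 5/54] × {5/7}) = ([-8/25, 5/54] × {5/7}) ∪ ([-1/2, 5] × {-5/6, 3})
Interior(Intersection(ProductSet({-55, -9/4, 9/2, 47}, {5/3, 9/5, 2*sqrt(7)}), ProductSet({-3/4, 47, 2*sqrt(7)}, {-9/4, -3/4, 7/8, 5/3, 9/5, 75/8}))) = EmptySet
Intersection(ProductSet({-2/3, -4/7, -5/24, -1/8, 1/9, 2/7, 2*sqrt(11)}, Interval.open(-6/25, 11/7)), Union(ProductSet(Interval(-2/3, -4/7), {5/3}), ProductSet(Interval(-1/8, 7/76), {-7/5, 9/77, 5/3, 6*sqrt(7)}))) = ProductSet({-1/8}, {9/77})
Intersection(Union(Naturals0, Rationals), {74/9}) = {74/9}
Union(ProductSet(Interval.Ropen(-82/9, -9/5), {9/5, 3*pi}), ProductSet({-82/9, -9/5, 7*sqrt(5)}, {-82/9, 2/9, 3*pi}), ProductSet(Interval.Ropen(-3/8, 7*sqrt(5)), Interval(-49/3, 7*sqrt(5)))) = Union(ProductSet({-82/9, -9/5, 7*sqrt(5)}, {-82/9, 2/9, 3*pi}), ProductSet(Interval.Ropen(-82/9, -9/5), {9/5, 3*pi}), ProductSet(Interval.Ropen(-3/8, 7*sqrt(5)), Interval(-49/3, 7*sqrt(5))))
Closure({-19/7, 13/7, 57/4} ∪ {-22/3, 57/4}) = {-22/3, -19/7, 13/7, 57/4}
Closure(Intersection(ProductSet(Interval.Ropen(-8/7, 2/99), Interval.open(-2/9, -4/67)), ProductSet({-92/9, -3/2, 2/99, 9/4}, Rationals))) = EmptySet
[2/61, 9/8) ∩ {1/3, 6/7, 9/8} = {1/3, 6/7}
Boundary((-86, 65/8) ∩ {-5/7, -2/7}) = {-5/7, -2/7}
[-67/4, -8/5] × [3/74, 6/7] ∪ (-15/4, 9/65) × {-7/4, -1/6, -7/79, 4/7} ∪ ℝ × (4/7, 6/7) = (ℝ × (4/7, 6/7)) ∪ ([-67/4, -8/5] × [3/74, 6/7]) ∪ ((-15/4, 9/65) × {-7/4, -1/6, -7/79, 4/7})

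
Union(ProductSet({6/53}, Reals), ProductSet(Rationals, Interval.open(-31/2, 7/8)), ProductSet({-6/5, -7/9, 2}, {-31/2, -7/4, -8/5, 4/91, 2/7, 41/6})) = Union(ProductSet({6/53}, Reals), ProductSet({-6/5, -7/9, 2}, {-31/2, -7/4, -8/5, 4/91, 2/7, 41/6}), ProductSet(Rationals, Interval.open(-31/2, 7/8)))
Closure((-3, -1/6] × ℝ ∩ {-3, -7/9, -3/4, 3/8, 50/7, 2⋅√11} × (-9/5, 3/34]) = {-7/9, -3/4} × [-9/5, 3/34]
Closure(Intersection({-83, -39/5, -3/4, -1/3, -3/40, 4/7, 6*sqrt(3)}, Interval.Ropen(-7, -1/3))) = {-3/4}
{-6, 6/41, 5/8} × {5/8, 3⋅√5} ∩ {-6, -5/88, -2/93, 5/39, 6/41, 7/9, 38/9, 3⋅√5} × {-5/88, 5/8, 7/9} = {-6, 6/41} × {5/8}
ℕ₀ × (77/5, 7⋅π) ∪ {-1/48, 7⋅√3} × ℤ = ({-1/48, 7⋅√3} × ℤ) ∪ (ℕ₀ × (77/5, 7⋅π))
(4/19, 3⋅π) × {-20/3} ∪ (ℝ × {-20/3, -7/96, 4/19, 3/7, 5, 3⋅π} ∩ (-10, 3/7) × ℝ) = ((4/19, 3⋅π) × {-20/3}) ∪ ((-10, 3/7) × {-20/3, -7/96, 4/19, 3/7, 5, 3⋅π})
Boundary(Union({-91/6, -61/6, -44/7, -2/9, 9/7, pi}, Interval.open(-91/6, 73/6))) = {-91/6, 73/6}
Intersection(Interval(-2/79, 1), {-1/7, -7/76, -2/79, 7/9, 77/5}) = {-2/79, 7/9}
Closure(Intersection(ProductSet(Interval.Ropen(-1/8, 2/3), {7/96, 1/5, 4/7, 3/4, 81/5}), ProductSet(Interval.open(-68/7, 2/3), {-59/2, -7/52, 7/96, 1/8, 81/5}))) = ProductSet(Interval(-1/8, 2/3), {7/96, 81/5})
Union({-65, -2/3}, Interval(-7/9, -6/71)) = Union({-65}, Interval(-7/9, -6/71))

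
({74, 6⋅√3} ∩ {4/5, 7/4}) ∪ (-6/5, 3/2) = (-6/5, 3/2)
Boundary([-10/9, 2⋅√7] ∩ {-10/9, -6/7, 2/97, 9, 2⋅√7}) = {-10/9, -6/7, 2/97, 2⋅√7}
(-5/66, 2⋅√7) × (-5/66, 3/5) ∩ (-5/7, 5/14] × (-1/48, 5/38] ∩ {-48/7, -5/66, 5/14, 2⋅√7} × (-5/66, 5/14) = {5/14} × (-1/48, 5/38]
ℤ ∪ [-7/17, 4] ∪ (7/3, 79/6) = ℤ ∪ [-7/17, 79/6)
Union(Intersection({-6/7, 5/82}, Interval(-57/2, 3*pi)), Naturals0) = Union({-6/7, 5/82}, Naturals0)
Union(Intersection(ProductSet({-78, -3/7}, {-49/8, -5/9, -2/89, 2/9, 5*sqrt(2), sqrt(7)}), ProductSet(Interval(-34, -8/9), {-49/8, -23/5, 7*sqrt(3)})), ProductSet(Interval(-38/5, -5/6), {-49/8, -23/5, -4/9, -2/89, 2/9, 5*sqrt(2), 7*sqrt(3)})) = ProductSet(Interval(-38/5, -5/6), {-49/8, -23/5, -4/9, -2/89, 2/9, 5*sqrt(2), 7*sqrt(3)})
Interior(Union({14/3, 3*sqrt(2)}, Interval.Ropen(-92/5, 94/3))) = Interval.open(-92/5, 94/3)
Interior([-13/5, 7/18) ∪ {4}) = (-13/5, 7/18)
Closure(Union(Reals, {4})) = Reals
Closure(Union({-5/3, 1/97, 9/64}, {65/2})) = {-5/3, 1/97, 9/64, 65/2}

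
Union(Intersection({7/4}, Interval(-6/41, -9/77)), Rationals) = Rationals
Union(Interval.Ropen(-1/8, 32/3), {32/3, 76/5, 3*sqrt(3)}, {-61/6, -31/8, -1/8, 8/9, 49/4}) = Union({-61/6, -31/8, 49/4, 76/5}, Interval(-1/8, 32/3))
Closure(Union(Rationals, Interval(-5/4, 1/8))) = Union(Interval(-oo, oo), Rationals)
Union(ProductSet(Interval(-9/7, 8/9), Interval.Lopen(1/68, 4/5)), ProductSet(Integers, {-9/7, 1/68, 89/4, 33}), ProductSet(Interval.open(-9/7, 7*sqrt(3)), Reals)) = Union(ProductSet(Integers, {-9/7, 1/68, 89/4, 33}), ProductSet(Interval(-9/7, 8/9), Interval.Lopen(1/68, 4/5)), ProductSet(Interval.open(-9/7, 7*sqrt(3)), Reals))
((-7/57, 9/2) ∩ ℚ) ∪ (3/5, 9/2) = [3/5, 9/2) ∪ (ℚ ∩ (-7/57, 9/2))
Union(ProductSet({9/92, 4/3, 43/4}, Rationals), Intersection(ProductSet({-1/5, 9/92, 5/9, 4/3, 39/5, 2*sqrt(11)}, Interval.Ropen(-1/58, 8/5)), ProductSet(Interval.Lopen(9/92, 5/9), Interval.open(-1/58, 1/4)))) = Union(ProductSet({5/9}, Interval.open(-1/58, 1/4)), ProductSet({9/92, 4/3, 43/4}, Rationals))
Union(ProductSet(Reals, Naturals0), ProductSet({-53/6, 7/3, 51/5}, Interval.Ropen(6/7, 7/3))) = Union(ProductSet({-53/6, 7/3, 51/5}, Interval.Ropen(6/7, 7/3)), ProductSet(Reals, Naturals0))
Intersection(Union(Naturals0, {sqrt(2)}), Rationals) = Naturals0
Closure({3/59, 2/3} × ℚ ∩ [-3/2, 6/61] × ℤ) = {3/59} × ℤ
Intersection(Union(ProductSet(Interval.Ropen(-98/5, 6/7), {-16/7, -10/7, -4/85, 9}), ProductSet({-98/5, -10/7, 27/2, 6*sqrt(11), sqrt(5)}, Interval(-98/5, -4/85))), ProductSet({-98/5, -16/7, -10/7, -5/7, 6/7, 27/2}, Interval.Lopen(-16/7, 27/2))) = Union(ProductSet({-98/5, -10/7, 27/2}, Interval.Lopen(-16/7, -4/85)), ProductSet({-98/5, -16/7, -10/7, -5/7}, {-10/7, -4/85, 9}))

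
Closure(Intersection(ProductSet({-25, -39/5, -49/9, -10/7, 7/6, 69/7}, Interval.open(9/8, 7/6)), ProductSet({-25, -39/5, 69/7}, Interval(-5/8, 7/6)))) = ProductSet({-25, -39/5, 69/7}, Interval(9/8, 7/6))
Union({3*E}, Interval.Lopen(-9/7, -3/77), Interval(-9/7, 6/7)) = Union({3*E}, Interval(-9/7, 6/7))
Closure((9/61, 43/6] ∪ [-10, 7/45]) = [-10, 43/6]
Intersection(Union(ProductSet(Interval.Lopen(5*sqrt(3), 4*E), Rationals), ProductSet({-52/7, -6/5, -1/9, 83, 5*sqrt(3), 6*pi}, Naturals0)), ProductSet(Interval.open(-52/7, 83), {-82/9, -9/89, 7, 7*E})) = Union(ProductSet({-6/5, -1/9, 5*sqrt(3), 6*pi}, {7}), ProductSet(Interval.Lopen(5*sqrt(3), 4*E), {-82/9, -9/89, 7}))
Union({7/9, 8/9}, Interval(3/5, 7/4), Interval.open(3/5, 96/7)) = Interval.Ropen(3/5, 96/7)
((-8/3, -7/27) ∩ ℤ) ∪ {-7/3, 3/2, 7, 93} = {-7/3, 3/2, 7, 93} ∪ {-2, -1}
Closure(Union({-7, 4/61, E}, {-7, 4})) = {-7, 4/61, 4, E}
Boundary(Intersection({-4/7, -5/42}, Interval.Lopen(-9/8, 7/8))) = {-4/7, -5/42}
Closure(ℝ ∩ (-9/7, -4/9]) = [-9/7, -4/9]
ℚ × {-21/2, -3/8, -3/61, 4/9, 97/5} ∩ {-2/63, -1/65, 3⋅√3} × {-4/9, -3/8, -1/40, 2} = {-2/63, -1/65} × {-3/8}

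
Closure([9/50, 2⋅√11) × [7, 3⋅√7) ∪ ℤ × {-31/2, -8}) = (ℤ × {-31/2, -8}) ∪ ({9/50, 2⋅√11} × [7, 3⋅√7]) ∪ ([9/50, 2⋅√11] × {7, 3⋅√7}) ∪ ([9/50, 2⋅√11) × [7, 3⋅√7))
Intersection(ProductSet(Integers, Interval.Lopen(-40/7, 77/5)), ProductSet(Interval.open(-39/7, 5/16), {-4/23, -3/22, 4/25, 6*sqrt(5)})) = ProductSet(Range(-5, 1, 1), {-4/23, -3/22, 4/25, 6*sqrt(5)})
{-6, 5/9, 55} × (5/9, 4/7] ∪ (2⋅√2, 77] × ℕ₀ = ({-6, 5/9, 55} × (5/9, 4/7]) ∪ ((2⋅√2, 77] × ℕ₀)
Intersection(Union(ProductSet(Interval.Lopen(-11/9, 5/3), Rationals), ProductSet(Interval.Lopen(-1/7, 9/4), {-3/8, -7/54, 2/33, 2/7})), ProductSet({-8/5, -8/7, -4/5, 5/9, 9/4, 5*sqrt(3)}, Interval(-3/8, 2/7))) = Union(ProductSet({5/9, 9/4}, {-3/8, -7/54, 2/33, 2/7}), ProductSet({-8/7, -4/5, 5/9}, Intersection(Interval(-3/8, 2/7), Rationals)))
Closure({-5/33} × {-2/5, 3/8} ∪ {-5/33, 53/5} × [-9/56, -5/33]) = ({-5/33} × {-2/5, 3/8}) ∪ ({-5/33, 53/5} × [-9/56, -5/33])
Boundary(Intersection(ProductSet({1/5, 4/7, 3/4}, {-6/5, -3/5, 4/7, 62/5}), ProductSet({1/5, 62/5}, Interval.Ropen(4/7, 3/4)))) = ProductSet({1/5}, {4/7})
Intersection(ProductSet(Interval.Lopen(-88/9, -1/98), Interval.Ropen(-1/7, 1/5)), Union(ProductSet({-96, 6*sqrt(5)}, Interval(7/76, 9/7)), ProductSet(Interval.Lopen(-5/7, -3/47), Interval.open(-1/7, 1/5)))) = ProductSet(Interval.Lopen(-5/7, -3/47), Interval.open(-1/7, 1/5))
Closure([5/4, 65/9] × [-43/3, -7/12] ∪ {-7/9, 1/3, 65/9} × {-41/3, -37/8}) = ({-7/9, 1/3, 65/9} × {-41/3, -37/8}) ∪ ([5/4, 65/9] × [-43/3, -7/12])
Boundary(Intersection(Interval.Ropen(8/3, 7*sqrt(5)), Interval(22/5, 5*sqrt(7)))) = {22/5, 5*sqrt(7)}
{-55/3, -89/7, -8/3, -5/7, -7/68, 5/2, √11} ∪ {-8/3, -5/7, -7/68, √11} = {-55/3, -89/7, -8/3, -5/7, -7/68, 5/2, √11}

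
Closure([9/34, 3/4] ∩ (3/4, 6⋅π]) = ∅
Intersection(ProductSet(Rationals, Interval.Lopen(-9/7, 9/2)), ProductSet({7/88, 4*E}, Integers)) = ProductSet({7/88}, Range(-1, 5, 1))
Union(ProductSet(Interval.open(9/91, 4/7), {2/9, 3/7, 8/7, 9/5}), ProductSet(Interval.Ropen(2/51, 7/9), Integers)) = Union(ProductSet(Interval.Ropen(2/51, 7/9), Integers), ProductSet(Interval.open(9/91, 4/7), {2/9, 3/7, 8/7, 9/5}))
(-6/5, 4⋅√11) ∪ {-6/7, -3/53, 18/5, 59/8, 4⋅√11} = (-6/5, 4⋅√11]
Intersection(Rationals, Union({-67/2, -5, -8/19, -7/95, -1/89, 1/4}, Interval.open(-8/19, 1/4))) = Union({-67/2, -5}, Intersection(Interval(-8/19, 1/4), Rationals))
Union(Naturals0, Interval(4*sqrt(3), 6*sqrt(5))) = Union(Interval(4*sqrt(3), 6*sqrt(5)), Naturals0)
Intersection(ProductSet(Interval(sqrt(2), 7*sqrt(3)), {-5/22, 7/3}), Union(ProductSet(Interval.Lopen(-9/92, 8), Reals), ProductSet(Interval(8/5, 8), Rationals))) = ProductSet(Interval(sqrt(2), 8), {-5/22, 7/3})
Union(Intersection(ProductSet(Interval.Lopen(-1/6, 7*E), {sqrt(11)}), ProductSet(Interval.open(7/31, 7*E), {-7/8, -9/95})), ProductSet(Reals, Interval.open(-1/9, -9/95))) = ProductSet(Reals, Interval.open(-1/9, -9/95))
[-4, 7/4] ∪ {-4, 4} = [-4, 7/4] ∪ {4}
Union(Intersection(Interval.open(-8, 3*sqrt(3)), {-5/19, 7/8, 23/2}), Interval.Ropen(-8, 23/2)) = Interval.Ropen(-8, 23/2)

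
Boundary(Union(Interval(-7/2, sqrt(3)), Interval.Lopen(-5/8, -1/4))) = {-7/2, sqrt(3)}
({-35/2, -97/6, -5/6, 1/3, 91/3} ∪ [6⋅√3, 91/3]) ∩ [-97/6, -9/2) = {-97/6}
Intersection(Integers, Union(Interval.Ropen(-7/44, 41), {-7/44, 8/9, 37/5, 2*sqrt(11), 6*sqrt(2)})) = Range(0, 41, 1)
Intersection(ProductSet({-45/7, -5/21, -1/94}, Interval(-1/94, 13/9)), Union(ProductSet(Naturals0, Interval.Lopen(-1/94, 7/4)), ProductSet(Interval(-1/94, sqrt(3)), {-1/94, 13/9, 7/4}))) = ProductSet({-1/94}, {-1/94, 13/9})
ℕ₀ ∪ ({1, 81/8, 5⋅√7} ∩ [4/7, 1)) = ℕ₀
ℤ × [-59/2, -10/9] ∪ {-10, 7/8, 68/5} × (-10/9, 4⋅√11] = (ℤ × [-59/2, -10/9]) ∪ ({-10, 7/8, 68/5} × (-10/9, 4⋅√11])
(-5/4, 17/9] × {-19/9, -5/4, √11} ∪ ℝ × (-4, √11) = (ℝ × (-4, √11)) ∪ ((-5/4, 17/9] × {-19/9, -5/4, √11})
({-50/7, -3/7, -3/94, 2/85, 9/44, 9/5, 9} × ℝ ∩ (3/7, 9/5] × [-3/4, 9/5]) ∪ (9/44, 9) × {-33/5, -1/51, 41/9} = ({9/5} × [-3/4, 9/5]) ∪ ((9/44, 9) × {-33/5, -1/51, 41/9})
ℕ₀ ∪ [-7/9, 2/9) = [-7/9, 2/9) ∪ ℕ₀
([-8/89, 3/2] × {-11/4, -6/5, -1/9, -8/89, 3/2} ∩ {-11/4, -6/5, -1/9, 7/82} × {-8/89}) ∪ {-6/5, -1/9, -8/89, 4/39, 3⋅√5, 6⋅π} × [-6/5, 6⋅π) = ({7/82} × {-8/89}) ∪ ({-6/5, -1/9, -8/89, 4/39, 3⋅√5, 6⋅π} × [-6/5, 6⋅π))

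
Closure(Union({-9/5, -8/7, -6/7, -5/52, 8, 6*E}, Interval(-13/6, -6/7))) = Union({-5/52, 8, 6*E}, Interval(-13/6, -6/7))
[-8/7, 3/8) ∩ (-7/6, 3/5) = [-8/7, 3/8)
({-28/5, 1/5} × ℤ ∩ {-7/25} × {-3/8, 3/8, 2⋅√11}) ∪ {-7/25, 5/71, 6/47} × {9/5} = {-7/25, 5/71, 6/47} × {9/5}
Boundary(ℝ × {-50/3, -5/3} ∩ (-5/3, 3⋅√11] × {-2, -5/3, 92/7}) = [-5/3, 3⋅√11] × {-5/3}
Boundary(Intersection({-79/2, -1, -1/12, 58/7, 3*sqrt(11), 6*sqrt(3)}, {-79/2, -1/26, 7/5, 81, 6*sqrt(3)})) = {-79/2, 6*sqrt(3)}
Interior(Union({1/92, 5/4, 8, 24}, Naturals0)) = EmptySet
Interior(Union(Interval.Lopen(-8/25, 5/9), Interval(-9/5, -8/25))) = Interval.open(-9/5, 5/9)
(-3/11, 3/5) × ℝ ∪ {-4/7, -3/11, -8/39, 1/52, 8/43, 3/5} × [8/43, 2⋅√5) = ((-3/11, 3/5) × ℝ) ∪ ({-4/7, -3/11, -8/39, 1/52, 8/43, 3/5} × [8/43, 2⋅√5))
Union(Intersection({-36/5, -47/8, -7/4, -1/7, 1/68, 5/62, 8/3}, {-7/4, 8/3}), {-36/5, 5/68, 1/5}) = {-36/5, -7/4, 5/68, 1/5, 8/3}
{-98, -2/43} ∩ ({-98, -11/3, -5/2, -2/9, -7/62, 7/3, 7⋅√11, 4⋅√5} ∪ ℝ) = {-98, -2/43}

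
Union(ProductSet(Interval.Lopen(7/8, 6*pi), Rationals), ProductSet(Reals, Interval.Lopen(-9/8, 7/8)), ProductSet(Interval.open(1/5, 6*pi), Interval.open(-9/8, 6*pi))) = Union(ProductSet(Interval.open(1/5, 6*pi), Interval.open(-9/8, 6*pi)), ProductSet(Interval.Lopen(7/8, 6*pi), Rationals), ProductSet(Reals, Interval.Lopen(-9/8, 7/8)))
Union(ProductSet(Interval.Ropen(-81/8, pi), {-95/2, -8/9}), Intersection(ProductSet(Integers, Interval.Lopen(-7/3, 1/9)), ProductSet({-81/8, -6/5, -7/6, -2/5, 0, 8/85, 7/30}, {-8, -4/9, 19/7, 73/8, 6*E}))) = Union(ProductSet({0}, {-4/9}), ProductSet(Interval.Ropen(-81/8, pi), {-95/2, -8/9}))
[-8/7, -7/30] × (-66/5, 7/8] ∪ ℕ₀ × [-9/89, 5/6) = (ℕ₀ × [-9/89, 5/6)) ∪ ([-8/7, -7/30] × (-66/5, 7/8])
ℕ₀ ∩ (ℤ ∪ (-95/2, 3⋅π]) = ℕ₀ ∪ {0, 1, …, 9}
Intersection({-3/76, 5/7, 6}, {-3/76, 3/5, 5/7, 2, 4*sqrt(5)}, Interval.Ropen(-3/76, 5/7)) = {-3/76}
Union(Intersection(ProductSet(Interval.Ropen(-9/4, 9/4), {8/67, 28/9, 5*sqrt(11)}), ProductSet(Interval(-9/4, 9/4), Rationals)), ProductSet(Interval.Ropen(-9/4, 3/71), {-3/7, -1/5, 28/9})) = Union(ProductSet(Interval.Ropen(-9/4, 3/71), {-3/7, -1/5, 28/9}), ProductSet(Interval.Ropen(-9/4, 9/4), {8/67, 28/9}))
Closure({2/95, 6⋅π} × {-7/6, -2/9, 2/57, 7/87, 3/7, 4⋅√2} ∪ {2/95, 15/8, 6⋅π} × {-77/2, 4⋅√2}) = ({2/95, 15/8, 6⋅π} × {-77/2, 4⋅√2}) ∪ ({2/95, 6⋅π} × {-7/6, -2/9, 2/57, 7/87, 3/7, 4⋅√2})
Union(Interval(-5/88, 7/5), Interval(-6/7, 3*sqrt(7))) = Interval(-6/7, 3*sqrt(7))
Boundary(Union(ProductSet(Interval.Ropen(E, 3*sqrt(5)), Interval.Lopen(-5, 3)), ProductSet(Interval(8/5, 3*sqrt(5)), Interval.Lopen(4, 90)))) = Union(ProductSet({8/5, 3*sqrt(5)}, Interval(4, 90)), ProductSet({3*sqrt(5), E}, Interval(-5, 3)), ProductSet(Interval(8/5, 3*sqrt(5)), {4, 90}), ProductSet(Interval(E, 3*sqrt(5)), {-5, 3}))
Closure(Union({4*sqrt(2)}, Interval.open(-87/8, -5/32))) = Union({4*sqrt(2)}, Interval(-87/8, -5/32))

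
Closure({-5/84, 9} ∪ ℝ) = ℝ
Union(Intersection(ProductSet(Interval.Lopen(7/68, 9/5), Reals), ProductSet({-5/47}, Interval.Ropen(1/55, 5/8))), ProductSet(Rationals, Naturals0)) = ProductSet(Rationals, Naturals0)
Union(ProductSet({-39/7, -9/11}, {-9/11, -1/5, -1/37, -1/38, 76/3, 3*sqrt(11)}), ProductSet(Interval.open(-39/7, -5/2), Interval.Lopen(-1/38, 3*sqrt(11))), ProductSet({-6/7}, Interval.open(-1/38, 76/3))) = Union(ProductSet({-6/7}, Interval.open(-1/38, 76/3)), ProductSet({-39/7, -9/11}, {-9/11, -1/5, -1/37, -1/38, 76/3, 3*sqrt(11)}), ProductSet(Interval.open(-39/7, -5/2), Interval.Lopen(-1/38, 3*sqrt(11))))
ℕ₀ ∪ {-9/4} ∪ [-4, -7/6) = [-4, -7/6) ∪ ℕ₀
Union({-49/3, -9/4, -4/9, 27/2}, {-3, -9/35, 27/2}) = {-49/3, -3, -9/4, -4/9, -9/35, 27/2}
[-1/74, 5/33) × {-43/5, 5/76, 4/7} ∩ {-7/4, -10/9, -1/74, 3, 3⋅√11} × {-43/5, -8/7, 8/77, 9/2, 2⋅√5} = {-1/74} × {-43/5}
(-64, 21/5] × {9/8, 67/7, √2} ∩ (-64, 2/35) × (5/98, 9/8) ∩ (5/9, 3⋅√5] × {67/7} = ∅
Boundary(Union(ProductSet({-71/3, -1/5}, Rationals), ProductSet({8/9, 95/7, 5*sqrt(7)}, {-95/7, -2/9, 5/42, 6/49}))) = Union(ProductSet({-71/3, -1/5}, Reals), ProductSet({8/9, 95/7, 5*sqrt(7)}, {-95/7, -2/9, 5/42, 6/49}))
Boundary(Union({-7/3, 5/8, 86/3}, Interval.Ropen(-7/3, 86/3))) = {-7/3, 86/3}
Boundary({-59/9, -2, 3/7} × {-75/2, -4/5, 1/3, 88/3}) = {-59/9, -2, 3/7} × {-75/2, -4/5, 1/3, 88/3}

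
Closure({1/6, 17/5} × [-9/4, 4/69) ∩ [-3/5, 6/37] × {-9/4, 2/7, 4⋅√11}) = ∅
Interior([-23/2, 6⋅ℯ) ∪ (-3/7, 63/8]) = (-23/2, 6⋅ℯ)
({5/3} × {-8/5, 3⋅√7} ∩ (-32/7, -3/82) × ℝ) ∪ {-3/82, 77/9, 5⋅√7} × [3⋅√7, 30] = {-3/82, 77/9, 5⋅√7} × [3⋅√7, 30]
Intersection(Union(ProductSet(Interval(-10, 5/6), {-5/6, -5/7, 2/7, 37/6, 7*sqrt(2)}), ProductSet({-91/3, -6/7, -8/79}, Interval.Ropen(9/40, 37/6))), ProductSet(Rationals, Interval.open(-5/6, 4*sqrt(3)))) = Union(ProductSet({-91/3, -6/7, -8/79}, Interval.Ropen(9/40, 37/6)), ProductSet(Intersection(Interval(-10, 5/6), Rationals), {-5/7, 2/7, 37/6}))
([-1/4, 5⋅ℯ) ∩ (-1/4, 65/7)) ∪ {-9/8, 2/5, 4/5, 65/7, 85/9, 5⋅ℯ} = {-9/8, 85/9, 5⋅ℯ} ∪ (-1/4, 65/7]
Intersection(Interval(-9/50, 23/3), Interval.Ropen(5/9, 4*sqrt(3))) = Interval.Ropen(5/9, 4*sqrt(3))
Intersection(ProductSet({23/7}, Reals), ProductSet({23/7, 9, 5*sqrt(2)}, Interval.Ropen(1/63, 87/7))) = ProductSet({23/7}, Interval.Ropen(1/63, 87/7))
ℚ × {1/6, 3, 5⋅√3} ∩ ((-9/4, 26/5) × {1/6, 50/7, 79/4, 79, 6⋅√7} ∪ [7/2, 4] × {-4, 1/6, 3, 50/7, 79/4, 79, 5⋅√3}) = ((ℚ ∩ (-9/4, 26/5)) × {1/6}) ∪ ((ℚ ∩ [7/2, 4]) × {1/6, 3, 5⋅√3})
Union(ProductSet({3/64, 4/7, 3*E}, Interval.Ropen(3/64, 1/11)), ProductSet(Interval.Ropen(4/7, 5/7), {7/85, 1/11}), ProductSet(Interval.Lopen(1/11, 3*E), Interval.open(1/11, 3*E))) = Union(ProductSet({3/64, 4/7, 3*E}, Interval.Ropen(3/64, 1/11)), ProductSet(Interval.Lopen(1/11, 3*E), Interval.open(1/11, 3*E)), ProductSet(Interval.Ropen(4/7, 5/7), {7/85, 1/11}))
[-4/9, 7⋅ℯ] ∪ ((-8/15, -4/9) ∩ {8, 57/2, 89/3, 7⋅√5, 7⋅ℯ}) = [-4/9, 7⋅ℯ]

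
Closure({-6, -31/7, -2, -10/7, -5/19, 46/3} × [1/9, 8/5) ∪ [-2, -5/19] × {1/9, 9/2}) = ([-2, -5/19] × {1/9, 9/2}) ∪ ({-6, -31/7, -2, -10/7, -5/19, 46/3} × [1/9, 8/5])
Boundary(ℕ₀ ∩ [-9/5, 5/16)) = {0}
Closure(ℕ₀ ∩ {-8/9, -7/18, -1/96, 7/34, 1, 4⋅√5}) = {1}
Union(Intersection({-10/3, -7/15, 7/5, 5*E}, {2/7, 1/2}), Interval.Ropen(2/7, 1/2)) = Interval.Ropen(2/7, 1/2)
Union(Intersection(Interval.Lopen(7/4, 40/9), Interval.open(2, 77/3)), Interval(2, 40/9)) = Interval(2, 40/9)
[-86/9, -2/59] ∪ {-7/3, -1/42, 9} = [-86/9, -2/59] ∪ {-1/42, 9}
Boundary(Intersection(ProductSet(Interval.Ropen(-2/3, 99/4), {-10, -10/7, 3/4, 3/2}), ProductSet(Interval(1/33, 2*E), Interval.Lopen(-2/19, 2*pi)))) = ProductSet(Interval(1/33, 2*E), {3/4, 3/2})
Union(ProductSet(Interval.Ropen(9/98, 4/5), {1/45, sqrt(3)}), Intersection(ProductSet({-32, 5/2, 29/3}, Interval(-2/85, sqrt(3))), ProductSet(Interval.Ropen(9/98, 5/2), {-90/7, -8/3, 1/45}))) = ProductSet(Interval.Ropen(9/98, 4/5), {1/45, sqrt(3)})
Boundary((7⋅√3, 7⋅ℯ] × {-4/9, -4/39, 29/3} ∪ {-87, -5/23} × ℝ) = ({-87, -5/23} × ℝ) ∪ ([7⋅√3, 7⋅ℯ] × {-4/9, -4/39, 29/3})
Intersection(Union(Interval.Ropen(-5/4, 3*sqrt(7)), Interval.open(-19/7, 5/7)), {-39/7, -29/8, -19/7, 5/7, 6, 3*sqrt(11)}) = {5/7, 6}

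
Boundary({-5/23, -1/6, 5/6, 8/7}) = {-5/23, -1/6, 5/6, 8/7}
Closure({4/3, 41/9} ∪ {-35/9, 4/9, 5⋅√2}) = {-35/9, 4/9, 4/3, 41/9, 5⋅√2}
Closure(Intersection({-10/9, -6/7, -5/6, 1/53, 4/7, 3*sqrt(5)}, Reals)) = {-10/9, -6/7, -5/6, 1/53, 4/7, 3*sqrt(5)}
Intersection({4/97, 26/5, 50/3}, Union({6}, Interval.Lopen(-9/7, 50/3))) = {4/97, 26/5, 50/3}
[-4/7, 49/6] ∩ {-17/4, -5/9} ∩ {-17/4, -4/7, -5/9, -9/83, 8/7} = {-5/9}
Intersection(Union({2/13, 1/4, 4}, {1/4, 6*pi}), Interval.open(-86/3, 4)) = {2/13, 1/4}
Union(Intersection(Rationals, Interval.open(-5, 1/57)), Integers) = Union(Integers, Intersection(Interval.open(-5, 1/57), Rationals))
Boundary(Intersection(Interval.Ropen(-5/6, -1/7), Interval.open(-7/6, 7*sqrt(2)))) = {-5/6, -1/7}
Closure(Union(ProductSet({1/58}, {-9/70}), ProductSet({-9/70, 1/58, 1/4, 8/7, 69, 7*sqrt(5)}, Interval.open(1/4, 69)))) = Union(ProductSet({1/58}, {-9/70}), ProductSet({-9/70, 1/58, 1/4, 8/7, 69, 7*sqrt(5)}, Interval(1/4, 69)))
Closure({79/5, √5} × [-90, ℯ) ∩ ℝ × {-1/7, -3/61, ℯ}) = {79/5, √5} × {-1/7, -3/61}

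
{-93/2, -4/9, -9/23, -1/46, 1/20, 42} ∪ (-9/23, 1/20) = {-93/2, -4/9, 42} ∪ [-9/23, 1/20]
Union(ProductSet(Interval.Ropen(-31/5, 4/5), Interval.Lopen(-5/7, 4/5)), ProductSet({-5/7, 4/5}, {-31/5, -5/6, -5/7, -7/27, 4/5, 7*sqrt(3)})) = Union(ProductSet({-5/7, 4/5}, {-31/5, -5/6, -5/7, -7/27, 4/5, 7*sqrt(3)}), ProductSet(Interval.Ropen(-31/5, 4/5), Interval.Lopen(-5/7, 4/5)))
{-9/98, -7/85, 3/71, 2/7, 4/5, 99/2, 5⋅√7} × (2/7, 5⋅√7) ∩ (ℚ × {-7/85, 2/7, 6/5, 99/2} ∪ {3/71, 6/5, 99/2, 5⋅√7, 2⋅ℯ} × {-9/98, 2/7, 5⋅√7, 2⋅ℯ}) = ({-9/98, -7/85, 3/71, 2/7, 4/5, 99/2} × {6/5}) ∪ ({3/71, 99/2, 5⋅√7} × {2⋅ℯ})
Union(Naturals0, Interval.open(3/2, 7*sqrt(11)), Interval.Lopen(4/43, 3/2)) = Union(Interval.open(4/43, 7*sqrt(11)), Naturals0)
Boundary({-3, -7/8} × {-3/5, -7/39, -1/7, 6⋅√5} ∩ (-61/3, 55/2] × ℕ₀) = ∅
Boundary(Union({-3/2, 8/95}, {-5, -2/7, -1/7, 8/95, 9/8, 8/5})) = {-5, -3/2, -2/7, -1/7, 8/95, 9/8, 8/5}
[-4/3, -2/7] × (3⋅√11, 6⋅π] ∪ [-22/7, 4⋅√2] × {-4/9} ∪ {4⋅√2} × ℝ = ({4⋅√2} × ℝ) ∪ ([-22/7, 4⋅√2] × {-4/9}) ∪ ([-4/3, -2/7] × (3⋅√11, 6⋅π])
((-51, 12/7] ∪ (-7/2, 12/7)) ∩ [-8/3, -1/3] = [-8/3, -1/3]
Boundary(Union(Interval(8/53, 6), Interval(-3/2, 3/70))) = {-3/2, 3/70, 8/53, 6}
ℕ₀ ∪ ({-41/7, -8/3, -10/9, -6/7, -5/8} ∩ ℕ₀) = ℕ₀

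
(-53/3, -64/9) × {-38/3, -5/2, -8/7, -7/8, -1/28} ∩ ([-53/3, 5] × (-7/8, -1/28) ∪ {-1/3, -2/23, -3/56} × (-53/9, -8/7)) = ∅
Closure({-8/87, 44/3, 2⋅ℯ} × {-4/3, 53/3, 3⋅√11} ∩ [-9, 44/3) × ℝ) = {-8/87, 2⋅ℯ} × {-4/3, 53/3, 3⋅√11}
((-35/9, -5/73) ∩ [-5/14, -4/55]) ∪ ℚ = ℚ ∪ [-5/14, -4/55]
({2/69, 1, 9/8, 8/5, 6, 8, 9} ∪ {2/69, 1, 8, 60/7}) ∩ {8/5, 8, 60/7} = {8/5, 8, 60/7}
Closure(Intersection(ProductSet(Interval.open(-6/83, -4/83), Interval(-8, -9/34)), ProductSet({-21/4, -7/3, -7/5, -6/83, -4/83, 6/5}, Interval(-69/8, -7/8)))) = EmptySet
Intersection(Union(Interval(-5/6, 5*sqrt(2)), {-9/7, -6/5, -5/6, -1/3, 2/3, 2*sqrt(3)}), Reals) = Union({-9/7, -6/5}, Interval(-5/6, 5*sqrt(2)))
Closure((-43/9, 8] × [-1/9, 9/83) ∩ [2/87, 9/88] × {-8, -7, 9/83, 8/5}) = ∅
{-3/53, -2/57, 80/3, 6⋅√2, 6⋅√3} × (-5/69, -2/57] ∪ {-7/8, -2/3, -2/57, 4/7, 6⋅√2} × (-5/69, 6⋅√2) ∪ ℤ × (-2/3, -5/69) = (ℤ × (-2/3, -5/69)) ∪ ({-7/8, -2/3, -2/57, 4/7, 6⋅√2} × (-5/69, 6⋅√2)) ∪ ({-3/53, -2/57, 80/3, 6⋅√2, 6⋅√3} × (-5/69, -2/57])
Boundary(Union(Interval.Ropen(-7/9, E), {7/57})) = {-7/9, E}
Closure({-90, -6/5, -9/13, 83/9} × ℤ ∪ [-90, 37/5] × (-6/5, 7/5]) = ({-90, -6/5, -9/13, 83/9} × ℤ) ∪ ([-90, 37/5] × [-6/5, 7/5])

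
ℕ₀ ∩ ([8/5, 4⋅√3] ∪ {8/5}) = {2, 3, …, 6}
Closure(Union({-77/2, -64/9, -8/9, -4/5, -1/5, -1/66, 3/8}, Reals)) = Reals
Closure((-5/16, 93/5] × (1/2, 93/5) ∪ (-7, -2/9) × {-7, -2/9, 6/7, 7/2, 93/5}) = ({-5/16, 93/5} × [1/2, 93/5]) ∪ ([-5/16, 93/5] × {1/2, 93/5}) ∪ ([-7, -2/9] × {-7, -2/9, 93/5}) ∪ ((-5/16, 93/5] × (1/2, 93/5)) ∪ ([-7, -2/9) × {-7, -2/9, 6/7, 7/2, 93/5})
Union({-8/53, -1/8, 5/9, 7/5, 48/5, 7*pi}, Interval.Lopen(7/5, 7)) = Union({-8/53, -1/8, 5/9, 48/5, 7*pi}, Interval(7/5, 7))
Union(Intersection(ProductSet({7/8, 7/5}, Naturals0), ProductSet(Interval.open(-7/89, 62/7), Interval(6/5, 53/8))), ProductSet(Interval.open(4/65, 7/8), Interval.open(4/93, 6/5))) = Union(ProductSet({7/8, 7/5}, Range(2, 7, 1)), ProductSet(Interval.open(4/65, 7/8), Interval.open(4/93, 6/5)))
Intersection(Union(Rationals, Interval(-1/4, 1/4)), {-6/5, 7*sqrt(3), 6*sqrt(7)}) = {-6/5}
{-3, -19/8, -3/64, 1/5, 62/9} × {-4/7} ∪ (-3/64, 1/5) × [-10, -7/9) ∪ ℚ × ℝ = (ℚ × ℝ) ∪ ((-3/64, 1/5) × [-10, -7/9))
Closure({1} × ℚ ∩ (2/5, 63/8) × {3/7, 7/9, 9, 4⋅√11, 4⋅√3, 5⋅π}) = {1} × {3/7, 7/9, 9}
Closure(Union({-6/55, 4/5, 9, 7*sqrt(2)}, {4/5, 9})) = {-6/55, 4/5, 9, 7*sqrt(2)}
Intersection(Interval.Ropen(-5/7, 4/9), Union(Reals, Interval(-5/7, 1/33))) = Interval.Ropen(-5/7, 4/9)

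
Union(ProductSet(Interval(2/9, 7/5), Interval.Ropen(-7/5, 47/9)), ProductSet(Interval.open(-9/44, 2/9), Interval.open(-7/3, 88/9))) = Union(ProductSet(Interval.open(-9/44, 2/9), Interval.open(-7/3, 88/9)), ProductSet(Interval(2/9, 7/5), Interval.Ropen(-7/5, 47/9)))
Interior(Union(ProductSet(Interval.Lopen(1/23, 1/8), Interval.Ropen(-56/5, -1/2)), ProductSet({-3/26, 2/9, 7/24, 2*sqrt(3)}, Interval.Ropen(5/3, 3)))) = ProductSet(Interval.open(1/23, 1/8), Interval.open(-56/5, -1/2))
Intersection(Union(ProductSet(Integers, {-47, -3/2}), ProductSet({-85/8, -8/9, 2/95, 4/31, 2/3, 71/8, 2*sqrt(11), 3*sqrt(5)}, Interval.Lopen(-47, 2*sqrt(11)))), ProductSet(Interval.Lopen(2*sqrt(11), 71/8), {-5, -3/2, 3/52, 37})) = Union(ProductSet({71/8, 3*sqrt(5)}, {-5, -3/2, 3/52}), ProductSet(Range(7, 9, 1), {-3/2}))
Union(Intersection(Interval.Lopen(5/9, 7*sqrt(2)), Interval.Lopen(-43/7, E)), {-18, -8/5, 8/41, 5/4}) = Union({-18, -8/5, 8/41}, Interval.Lopen(5/9, E))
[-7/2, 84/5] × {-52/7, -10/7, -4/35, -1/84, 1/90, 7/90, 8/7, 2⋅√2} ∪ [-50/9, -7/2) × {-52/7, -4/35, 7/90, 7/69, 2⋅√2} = ([-50/9, -7/2) × {-52/7, -4/35, 7/90, 7/69, 2⋅√2}) ∪ ([-7/2, 84/5] × {-52/7, -10/7, -4/35, -1/84, 1/90, 7/90, 8/7, 2⋅√2})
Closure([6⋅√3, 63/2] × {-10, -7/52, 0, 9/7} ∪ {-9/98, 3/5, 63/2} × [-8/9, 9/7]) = ({-9/98, 3/5, 63/2} × [-8/9, 9/7]) ∪ ([6⋅√3, 63/2] × {-10, -7/52, 0, 9/7})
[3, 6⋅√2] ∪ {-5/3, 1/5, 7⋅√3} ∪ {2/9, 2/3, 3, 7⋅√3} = {-5/3, 1/5, 2/9, 2/3, 7⋅√3} ∪ [3, 6⋅√2]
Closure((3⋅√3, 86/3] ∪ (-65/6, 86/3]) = [-65/6, 86/3]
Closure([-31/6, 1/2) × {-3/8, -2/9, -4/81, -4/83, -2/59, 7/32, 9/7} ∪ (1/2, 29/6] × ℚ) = ([1/2, 29/6] × ℝ) ∪ ([-31/6, 1/2] × {-3/8, -2/9, -4/81, -4/83, -2/59, 7/32, 9/7})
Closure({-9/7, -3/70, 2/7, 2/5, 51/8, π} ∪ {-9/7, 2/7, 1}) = {-9/7, -3/70, 2/7, 2/5, 1, 51/8, π}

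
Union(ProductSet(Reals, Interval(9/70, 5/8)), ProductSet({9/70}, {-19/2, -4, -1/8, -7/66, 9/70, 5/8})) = Union(ProductSet({9/70}, {-19/2, -4, -1/8, -7/66, 9/70, 5/8}), ProductSet(Reals, Interval(9/70, 5/8)))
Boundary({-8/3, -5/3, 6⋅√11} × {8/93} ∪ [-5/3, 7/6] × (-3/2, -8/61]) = ({-5/3, 7/6} × [-3/2, -8/61]) ∪ ([-5/3, 7/6] × {-3/2, -8/61}) ∪ ({-8/3, -5/3, 6⋅√11} × {8/93})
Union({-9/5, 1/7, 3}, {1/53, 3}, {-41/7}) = {-41/7, -9/5, 1/53, 1/7, 3}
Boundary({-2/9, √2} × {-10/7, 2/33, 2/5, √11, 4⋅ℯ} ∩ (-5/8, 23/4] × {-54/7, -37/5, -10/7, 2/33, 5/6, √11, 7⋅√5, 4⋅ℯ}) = {-2/9, √2} × {-10/7, 2/33, √11, 4⋅ℯ}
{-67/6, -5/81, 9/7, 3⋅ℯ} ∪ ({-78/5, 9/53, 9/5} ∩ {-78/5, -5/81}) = {-78/5, -67/6, -5/81, 9/7, 3⋅ℯ}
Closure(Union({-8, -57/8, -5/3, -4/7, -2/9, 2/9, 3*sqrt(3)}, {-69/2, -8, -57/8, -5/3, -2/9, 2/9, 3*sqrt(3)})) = {-69/2, -8, -57/8, -5/3, -4/7, -2/9, 2/9, 3*sqrt(3)}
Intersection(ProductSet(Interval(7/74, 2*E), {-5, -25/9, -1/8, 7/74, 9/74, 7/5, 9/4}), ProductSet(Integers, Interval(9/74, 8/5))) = ProductSet(Range(1, 6, 1), {9/74, 7/5})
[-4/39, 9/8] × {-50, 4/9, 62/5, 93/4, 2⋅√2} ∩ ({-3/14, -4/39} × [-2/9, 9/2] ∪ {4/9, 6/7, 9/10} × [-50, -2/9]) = ({4/9, 6/7, 9/10} × {-50}) ∪ ({-4/39} × {4/9, 2⋅√2})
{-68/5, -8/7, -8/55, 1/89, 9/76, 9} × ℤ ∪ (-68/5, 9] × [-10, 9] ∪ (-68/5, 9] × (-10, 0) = ({-68/5, -8/7, -8/55, 1/89, 9/76, 9} × ℤ) ∪ ((-68/5, 9] × [-10, 9])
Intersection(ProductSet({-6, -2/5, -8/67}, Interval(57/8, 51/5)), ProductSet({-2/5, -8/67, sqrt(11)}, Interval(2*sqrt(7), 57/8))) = ProductSet({-2/5, -8/67}, {57/8})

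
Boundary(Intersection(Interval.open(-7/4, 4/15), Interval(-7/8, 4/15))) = {-7/8, 4/15}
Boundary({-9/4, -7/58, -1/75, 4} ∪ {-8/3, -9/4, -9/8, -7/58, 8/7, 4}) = {-8/3, -9/4, -9/8, -7/58, -1/75, 8/7, 4}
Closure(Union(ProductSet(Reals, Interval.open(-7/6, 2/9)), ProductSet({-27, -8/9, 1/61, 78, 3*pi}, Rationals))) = Union(ProductSet({-27, -8/9, 1/61, 78, 3*pi}, Union(Interval(-oo, -7/6), Interval(2/9, oo), Rationals)), ProductSet(Reals, Interval(-7/6, 2/9)))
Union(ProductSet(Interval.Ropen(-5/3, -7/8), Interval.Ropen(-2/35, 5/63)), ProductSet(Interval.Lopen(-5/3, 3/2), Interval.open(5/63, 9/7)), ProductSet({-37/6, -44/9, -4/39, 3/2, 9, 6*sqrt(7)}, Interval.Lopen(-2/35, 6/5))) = Union(ProductSet({-37/6, -44/9, -4/39, 3/2, 9, 6*sqrt(7)}, Interval.Lopen(-2/35, 6/5)), ProductSet(Interval.Ropen(-5/3, -7/8), Interval.Ropen(-2/35, 5/63)), ProductSet(Interval.Lopen(-5/3, 3/2), Interval.open(5/63, 9/7)))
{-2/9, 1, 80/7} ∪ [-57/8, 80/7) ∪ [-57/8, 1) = [-57/8, 80/7]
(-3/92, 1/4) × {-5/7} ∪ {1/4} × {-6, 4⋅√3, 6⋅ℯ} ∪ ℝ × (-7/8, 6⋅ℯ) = (ℝ × (-7/8, 6⋅ℯ)) ∪ ({1/4} × {-6, 4⋅√3, 6⋅ℯ})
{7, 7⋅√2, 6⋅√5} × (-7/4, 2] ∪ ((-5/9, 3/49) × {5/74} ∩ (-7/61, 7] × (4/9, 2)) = {7, 7⋅√2, 6⋅√5} × (-7/4, 2]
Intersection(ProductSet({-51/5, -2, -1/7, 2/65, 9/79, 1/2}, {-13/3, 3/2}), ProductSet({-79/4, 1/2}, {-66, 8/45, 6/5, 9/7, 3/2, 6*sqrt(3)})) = ProductSet({1/2}, {3/2})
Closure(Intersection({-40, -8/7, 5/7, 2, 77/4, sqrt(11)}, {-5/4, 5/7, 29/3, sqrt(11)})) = {5/7, sqrt(11)}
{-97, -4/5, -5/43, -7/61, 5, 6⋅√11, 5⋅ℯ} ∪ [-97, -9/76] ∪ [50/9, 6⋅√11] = [-97, -9/76] ∪ {-5/43, -7/61, 5} ∪ [50/9, 6⋅√11]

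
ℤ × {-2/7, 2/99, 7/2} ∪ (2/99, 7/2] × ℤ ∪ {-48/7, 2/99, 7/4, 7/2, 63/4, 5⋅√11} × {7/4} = (ℤ × {-2/7, 2/99, 7/2}) ∪ ((2/99, 7/2] × ℤ) ∪ ({-48/7, 2/99, 7/4, 7/2, 63/4, 5⋅√11} × {7/4})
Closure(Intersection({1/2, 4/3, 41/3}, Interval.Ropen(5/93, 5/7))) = {1/2}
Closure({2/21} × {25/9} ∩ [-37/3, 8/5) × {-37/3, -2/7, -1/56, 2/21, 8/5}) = ∅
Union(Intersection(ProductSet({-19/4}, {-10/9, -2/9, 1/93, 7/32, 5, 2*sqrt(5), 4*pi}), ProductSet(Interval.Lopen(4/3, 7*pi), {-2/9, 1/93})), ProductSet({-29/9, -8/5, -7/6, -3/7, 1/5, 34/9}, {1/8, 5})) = ProductSet({-29/9, -8/5, -7/6, -3/7, 1/5, 34/9}, {1/8, 5})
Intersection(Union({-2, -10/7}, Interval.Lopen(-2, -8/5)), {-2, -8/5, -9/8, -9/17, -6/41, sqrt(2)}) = {-2, -8/5}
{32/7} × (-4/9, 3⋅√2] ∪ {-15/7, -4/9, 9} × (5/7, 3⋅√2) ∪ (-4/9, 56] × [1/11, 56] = ((-4/9, 56] × [1/11, 56]) ∪ ({32/7} × (-4/9, 3⋅√2]) ∪ ({-15/7, -4/9, 9} × (5/7, 3⋅√2))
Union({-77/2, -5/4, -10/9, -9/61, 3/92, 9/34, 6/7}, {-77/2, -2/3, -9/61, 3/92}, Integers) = Union({-77/2, -5/4, -10/9, -2/3, -9/61, 3/92, 9/34, 6/7}, Integers)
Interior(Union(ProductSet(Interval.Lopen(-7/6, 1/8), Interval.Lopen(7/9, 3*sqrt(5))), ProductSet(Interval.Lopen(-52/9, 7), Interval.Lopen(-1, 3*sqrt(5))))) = ProductSet(Interval.open(-52/9, 7), Interval.open(-1, 3*sqrt(5)))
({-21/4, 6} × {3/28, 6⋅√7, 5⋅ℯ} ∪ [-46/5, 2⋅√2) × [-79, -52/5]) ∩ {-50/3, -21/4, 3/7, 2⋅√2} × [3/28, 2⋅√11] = {-21/4} × {3/28}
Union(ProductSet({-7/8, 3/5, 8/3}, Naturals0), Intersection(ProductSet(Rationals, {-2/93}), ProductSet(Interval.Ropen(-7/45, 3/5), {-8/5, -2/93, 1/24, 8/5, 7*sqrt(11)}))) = Union(ProductSet({-7/8, 3/5, 8/3}, Naturals0), ProductSet(Intersection(Interval.Ropen(-7/45, 3/5), Rationals), {-2/93}))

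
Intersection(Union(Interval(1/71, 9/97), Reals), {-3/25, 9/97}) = {-3/25, 9/97}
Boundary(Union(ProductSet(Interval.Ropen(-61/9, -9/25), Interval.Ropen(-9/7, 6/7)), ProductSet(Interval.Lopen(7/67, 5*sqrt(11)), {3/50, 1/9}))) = Union(ProductSet({-61/9, -9/25}, Interval(-9/7, 6/7)), ProductSet(Interval(-61/9, -9/25), {-9/7, 6/7}), ProductSet(Interval(7/67, 5*sqrt(11)), {3/50, 1/9}))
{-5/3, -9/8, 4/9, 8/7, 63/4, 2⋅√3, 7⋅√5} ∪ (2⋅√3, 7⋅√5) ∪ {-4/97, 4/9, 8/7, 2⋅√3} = {-5/3, -9/8, -4/97, 4/9, 8/7, 63/4} ∪ [2⋅√3, 7⋅√5]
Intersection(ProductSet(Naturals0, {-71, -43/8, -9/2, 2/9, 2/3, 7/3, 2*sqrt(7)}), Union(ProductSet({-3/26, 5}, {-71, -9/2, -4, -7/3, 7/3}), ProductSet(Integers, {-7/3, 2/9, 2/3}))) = Union(ProductSet({5}, {-71, -9/2, 7/3}), ProductSet(Naturals0, {2/9, 2/3}))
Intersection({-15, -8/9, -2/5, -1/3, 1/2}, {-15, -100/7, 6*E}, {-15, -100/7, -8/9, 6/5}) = {-15}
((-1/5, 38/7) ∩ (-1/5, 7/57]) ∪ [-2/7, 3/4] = [-2/7, 3/4]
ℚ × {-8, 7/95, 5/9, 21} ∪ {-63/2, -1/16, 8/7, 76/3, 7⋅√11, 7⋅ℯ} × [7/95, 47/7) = (ℚ × {-8, 7/95, 5/9, 21}) ∪ ({-63/2, -1/16, 8/7, 76/3, 7⋅√11, 7⋅ℯ} × [7/95, 47/7))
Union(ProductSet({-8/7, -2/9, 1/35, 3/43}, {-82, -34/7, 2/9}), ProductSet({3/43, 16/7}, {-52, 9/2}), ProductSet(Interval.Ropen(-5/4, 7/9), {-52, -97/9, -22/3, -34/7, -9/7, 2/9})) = Union(ProductSet({3/43, 16/7}, {-52, 9/2}), ProductSet({-8/7, -2/9, 1/35, 3/43}, {-82, -34/7, 2/9}), ProductSet(Interval.Ropen(-5/4, 7/9), {-52, -97/9, -22/3, -34/7, -9/7, 2/9}))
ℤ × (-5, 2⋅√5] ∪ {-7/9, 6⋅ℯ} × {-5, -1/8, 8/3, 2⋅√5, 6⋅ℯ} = (ℤ × (-5, 2⋅√5]) ∪ ({-7/9, 6⋅ℯ} × {-5, -1/8, 8/3, 2⋅√5, 6⋅ℯ})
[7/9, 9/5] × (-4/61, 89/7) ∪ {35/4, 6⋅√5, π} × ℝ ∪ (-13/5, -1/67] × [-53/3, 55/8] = ({35/4, 6⋅√5, π} × ℝ) ∪ ((-13/5, -1/67] × [-53/3, 55/8]) ∪ ([7/9, 9/5] × (-4/61, 89/7))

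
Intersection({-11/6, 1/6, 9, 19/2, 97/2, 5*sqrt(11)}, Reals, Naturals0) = {9}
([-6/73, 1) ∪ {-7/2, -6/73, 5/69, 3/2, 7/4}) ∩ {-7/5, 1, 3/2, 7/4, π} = {3/2, 7/4}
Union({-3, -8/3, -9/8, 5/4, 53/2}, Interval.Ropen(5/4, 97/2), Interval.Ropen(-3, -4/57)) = Union(Interval.Ropen(-3, -4/57), Interval.Ropen(5/4, 97/2))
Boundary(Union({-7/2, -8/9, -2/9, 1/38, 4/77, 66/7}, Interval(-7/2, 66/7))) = {-7/2, 66/7}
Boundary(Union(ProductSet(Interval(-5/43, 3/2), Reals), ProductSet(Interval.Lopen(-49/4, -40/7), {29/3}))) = Union(ProductSet({-5/43, 3/2}, Reals), ProductSet(Interval(-49/4, -40/7), {29/3}))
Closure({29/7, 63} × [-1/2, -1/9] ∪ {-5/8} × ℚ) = ({-5/8} × ℝ) ∪ ({29/7, 63} × [-1/2, -1/9])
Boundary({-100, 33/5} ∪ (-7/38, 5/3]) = {-100, -7/38, 5/3, 33/5}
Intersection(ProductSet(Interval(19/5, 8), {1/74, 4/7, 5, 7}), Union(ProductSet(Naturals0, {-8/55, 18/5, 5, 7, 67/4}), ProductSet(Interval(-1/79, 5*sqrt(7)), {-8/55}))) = ProductSet(Range(4, 9, 1), {5, 7})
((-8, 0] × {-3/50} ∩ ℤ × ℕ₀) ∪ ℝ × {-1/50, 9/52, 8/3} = ℝ × {-1/50, 9/52, 8/3}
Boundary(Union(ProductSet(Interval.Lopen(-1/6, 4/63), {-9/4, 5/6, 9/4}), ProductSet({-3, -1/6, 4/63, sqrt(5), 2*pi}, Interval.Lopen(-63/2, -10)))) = Union(ProductSet({-3, -1/6, 4/63, sqrt(5), 2*pi}, Interval(-63/2, -10)), ProductSet(Interval(-1/6, 4/63), {-9/4, 5/6, 9/4}))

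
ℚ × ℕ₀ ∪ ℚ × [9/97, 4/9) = ℚ × (ℕ₀ ∪ [9/97, 4/9))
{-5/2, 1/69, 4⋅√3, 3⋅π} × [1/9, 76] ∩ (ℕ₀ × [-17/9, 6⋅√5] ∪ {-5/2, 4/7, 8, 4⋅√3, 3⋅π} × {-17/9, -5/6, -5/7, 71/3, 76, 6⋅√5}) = {-5/2, 4⋅√3, 3⋅π} × {71/3, 76, 6⋅√5}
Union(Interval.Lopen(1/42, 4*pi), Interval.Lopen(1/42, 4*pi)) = Interval.Lopen(1/42, 4*pi)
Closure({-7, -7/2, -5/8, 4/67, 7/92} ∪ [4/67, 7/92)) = {-7, -7/2, -5/8} ∪ [4/67, 7/92]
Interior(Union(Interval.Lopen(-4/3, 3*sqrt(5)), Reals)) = Interval(-oo, oo)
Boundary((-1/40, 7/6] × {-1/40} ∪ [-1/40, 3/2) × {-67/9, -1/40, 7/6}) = [-1/40, 3/2] × {-67/9, -1/40, 7/6}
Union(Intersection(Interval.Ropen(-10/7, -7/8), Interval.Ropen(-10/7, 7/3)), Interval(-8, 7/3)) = Interval(-8, 7/3)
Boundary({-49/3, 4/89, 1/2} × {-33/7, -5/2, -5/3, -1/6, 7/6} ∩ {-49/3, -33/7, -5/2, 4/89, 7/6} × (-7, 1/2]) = {-49/3, 4/89} × {-33/7, -5/2, -5/3, -1/6}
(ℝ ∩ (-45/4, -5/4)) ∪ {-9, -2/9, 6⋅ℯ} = (-45/4, -5/4) ∪ {-2/9, 6⋅ℯ}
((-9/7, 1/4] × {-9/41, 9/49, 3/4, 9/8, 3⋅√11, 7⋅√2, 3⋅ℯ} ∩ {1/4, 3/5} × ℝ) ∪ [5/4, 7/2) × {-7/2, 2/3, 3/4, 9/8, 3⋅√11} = ([5/4, 7/2) × {-7/2, 2/3, 3/4, 9/8, 3⋅√11}) ∪ ({1/4} × {-9/41, 9/49, 3/4, 9/8, 3⋅√11, 7⋅√2, 3⋅ℯ})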